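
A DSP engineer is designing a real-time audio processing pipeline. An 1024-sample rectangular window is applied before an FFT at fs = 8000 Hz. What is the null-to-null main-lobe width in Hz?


Main lobe width for a rectangular window:
Width = 2 * fs / N
      = 2 * 8000 / 1024
      = 16000 / 1024
      = 15.625 Hz

15.625 Hz


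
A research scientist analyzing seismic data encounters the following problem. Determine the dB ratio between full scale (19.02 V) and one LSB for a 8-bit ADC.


Dynamic range from full-scale to LSB:
V_min = V_max / 2^bits = 19.02 / 2^8
DR = 20 * log10(V_max / V_min)
   = 20 * log10(2^8)
   = 20 * 8 * log10(2)
   = 48.16 dB

48.16 dB


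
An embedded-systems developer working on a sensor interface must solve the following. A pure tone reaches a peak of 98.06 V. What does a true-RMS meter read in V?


RMS voltage for a sinusoidal waveform:
V_rms = V_peak / sqrt(2)
      = 98.06 / 1.414214
      = 69.339 V

69.339 V


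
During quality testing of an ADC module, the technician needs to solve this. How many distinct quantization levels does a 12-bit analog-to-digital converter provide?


Number of quantization levels = 2^N
= 2^12
= 4096

4096


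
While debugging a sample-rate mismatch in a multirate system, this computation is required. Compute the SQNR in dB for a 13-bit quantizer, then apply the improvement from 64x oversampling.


Step 1 — baseline SQNR at Nyquist:
SQNR_base = 6.02*N + 1.76
          = 6.02*13 + 1.76
          = 80.02 dB

Step 2 — oversampling processing gain:
G = 10*log10(OSR) = 10*log10(64) = 18.06 dB

Step 3 — total:
SQNR_total = 80.02 + 18.06 = 98.08 dB

Base SQNR = 80.02 dB; oversampled SQNR = 98.08 dB


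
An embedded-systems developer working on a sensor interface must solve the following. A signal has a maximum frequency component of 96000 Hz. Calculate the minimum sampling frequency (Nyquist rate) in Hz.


The Nyquist rate is twice the maximum frequency component.
fs_min = 2 * fmax
      = 2 * 96000
      = 192000 Hz

192000


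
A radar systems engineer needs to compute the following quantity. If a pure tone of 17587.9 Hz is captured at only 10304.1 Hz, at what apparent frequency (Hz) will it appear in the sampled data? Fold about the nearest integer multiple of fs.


Compute the nearest integer multiple of fs to the signal:
n = round(17587.9 / 10304.1) = 2
f_alias = |17587.9 - 2 * 10304.1|
        = |17587.9 - 20608.2|
        = 3020.3 Hz

3020.3


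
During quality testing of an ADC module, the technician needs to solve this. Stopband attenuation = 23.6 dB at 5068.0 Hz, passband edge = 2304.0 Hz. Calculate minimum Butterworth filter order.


Butterworth filter order formula:
n = log10(10^(A/10) - 1) / (2 * log10(f_stop/f_pass))
10^(23.6/10) - 1 = 228.0868
f_stop/f_pass = 5068.0 / 2304.0 = 2.1997
n = 3.4439 -> ceil = 4

4


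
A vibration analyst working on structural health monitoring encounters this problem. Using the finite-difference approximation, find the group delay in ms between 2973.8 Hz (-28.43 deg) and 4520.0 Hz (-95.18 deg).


Group delay from phase difference:
tau = -d(phi)/d(omega)
d(phi) = -66.75 deg = -1.165007 rad
d(omega) = 2*pi*(4520.0 - 2973.8) = 9715.0611 rad/s
tau = -(-1.165007) / 9715.0611
    = 0.1199 ms

0.1199 ms


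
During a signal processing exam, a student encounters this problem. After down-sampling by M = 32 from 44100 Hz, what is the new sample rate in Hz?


Decimation reduces the sample rate:
fs_out = fs_in / M
       = 44100 / 32
       = 1378.125 Hz

1378.125 Hz


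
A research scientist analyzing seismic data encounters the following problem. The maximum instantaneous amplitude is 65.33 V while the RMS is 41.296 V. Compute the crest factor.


Crest factor is the ratio of peak to RMS:
CF = V_peak / V_rms
   = 65.33 / 41.296
   = 1.582

1.582


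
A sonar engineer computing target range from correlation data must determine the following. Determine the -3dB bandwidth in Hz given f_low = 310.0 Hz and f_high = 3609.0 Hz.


Bandwidth is the difference of -3dB frequencies:
BW = f_high - f_low
   = 3609.0 - 310.0
   = 3299.0 Hz

3299.0 Hz


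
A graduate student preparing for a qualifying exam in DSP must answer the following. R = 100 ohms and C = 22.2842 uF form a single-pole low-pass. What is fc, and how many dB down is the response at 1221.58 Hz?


Step 1 — cutoff frequency:
fc = 1 / (2*pi*R*C)
C = 22.2842 uF = 2.22842e-05 F
fc = 1 / (2*pi*100*2.22842e-05)
   = 71.4205 Hz

Step 2 — magnitude at f = 1221.58 Hz:
|H(f)| = 1 / sqrt(1 + (f/fc)^2)
f/fc = 1221.58 / 71.4205 = 17.104053
|H| = 1 / sqrt(1 + 292.548629) = 0.058366
|H|_dB = 20*log10(0.058366) = -24.68 dB

fc = 71.4205 Hz; |H(1221.58 Hz)| = -24.68 dB


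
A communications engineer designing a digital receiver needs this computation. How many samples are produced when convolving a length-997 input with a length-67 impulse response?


Linear convolution output length:
L = N + M - 1
  = 997 + 67 - 1
  = 1063 samples

1063


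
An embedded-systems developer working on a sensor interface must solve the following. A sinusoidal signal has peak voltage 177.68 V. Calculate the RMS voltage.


RMS voltage for a sinusoidal waveform:
V_rms = V_peak / sqrt(2)
      = 177.68 / 1.414214
      = 125.639 V

125.639 V


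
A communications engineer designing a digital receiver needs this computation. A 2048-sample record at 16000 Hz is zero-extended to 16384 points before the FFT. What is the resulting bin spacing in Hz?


Frequency resolution after zero-padding:
N_padded = 2048 * 8 = 16384
df = fs / N_padded
   = 16000 / 16384
   = 0.9766 Hz

0.9766 Hz


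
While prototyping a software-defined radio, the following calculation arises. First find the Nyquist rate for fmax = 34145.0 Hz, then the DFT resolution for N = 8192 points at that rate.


Step 1 — Nyquist sampling rate:
fs = 2 * fmax = 2 * 34145.0 = 68290.0 Hz

Step 2 — DFT bin spacing:
df = fs / N = 68290.0 / 8192 = 8.3362 Hz

8.3362 Hz


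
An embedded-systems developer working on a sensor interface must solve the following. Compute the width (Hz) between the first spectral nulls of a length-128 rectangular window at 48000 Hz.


Main lobe width for a rectangular window:
Width = 2 * fs / N
      = 2 * 48000 / 128
      = 96000 / 128
      = 750.0 Hz

750.0 Hz


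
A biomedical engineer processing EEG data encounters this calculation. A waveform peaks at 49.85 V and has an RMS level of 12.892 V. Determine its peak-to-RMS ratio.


Crest factor is the ratio of peak to RMS:
CF = V_peak / V_rms
   = 49.85 / 12.892
   = 3.8667

3.8667


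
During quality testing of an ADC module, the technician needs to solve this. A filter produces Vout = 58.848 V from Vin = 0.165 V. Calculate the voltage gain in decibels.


Voltage gain in dB:
G = 20 * log10(Vout / Vin)
  = 20 * log10(58.848 / 0.165)
  = 20 * log10(356.654545)
  = 20 * 2.552248
  = 51.04 dB

51.04 dB


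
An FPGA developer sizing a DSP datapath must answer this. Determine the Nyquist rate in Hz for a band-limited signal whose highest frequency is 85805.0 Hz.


The Nyquist rate is twice the maximum frequency component.
fs_min = 2 * fmax
      = 2 * 85805.0
      = 171610.0 Hz

171610.0


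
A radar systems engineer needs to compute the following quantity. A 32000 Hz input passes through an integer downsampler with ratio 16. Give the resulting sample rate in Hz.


Decimation reduces the sample rate:
fs_out = fs_in / M
       = 32000 / 16
       = 2000.0 Hz

2000.0 Hz


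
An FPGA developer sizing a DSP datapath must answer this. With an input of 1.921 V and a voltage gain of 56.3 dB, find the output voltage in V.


Output voltage from dB gain:
V_out = V_in * 10^(gain_dB / 20)
      = 1.921 * 10^(56.3 / 20)
      = 1.921 * 653.130553
      = 1254.6638 V

1254.6638 V


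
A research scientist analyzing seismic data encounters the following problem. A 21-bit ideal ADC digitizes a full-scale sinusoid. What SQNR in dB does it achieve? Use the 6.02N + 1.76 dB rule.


Theoretical SNR for a full-scale sinusoid:
SNR = 6.02 * N + 1.76
    = 6.02 * 21 + 1.76
    = 126.42 + 1.76
    = 128.18 dB

128.18 dB


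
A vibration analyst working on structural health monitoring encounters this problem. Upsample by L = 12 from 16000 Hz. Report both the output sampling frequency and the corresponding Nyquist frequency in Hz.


Step 1 — output sample rate after interpolation by L:
fs_out = L * fs_in = 12 * 16000 = 192000 Hz

Step 2 — Nyquist frequency of the output stream:
f_Nyq = fs_out / 2 = 192000 / 2 = 96000.0 Hz

fs_out = 192000 Hz; f_Nyquist = 96000.0 Hz


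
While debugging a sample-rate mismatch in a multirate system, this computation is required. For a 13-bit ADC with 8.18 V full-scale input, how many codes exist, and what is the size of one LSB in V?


Step 1 — number of quantization levels:
L = 2^N = 2^13 = 8192

Step 2 — LSB step size:
delta = Vfs / L
      = 8.18 / 8192
      = 0.00099854 V

Levels = 8192; step size = 0.00099854 V


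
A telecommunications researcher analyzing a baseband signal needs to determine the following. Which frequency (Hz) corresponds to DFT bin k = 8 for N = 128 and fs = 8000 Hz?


Frequency of DFT bin k:
f_k = k * fs / N
    = 8 * 8000 / 128
    = 64000 / 128
    = 500.0 Hz

500.0 Hz


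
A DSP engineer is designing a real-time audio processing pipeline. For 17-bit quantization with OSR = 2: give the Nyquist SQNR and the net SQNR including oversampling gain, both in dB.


Step 1 — baseline SQNR at Nyquist:
SQNR_base = 6.02*N + 1.76
          = 6.02*17 + 1.76
          = 104.1 dB

Step 2 — oversampling processing gain:
G = 10*log10(OSR) = 10*log10(2) = 3.01 dB

Step 3 — total:
SQNR_total = 104.1 + 3.01 = 107.11 dB

Base SQNR = 104.1 dB; oversampled SQNR = 107.11 dB


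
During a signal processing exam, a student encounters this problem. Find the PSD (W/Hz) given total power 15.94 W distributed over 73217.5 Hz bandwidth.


Power spectral density:
PSD = P / BW
    = 15.94 / 73217.5
    = 0.00021771 W/Hz

0.00021771 W/Hz


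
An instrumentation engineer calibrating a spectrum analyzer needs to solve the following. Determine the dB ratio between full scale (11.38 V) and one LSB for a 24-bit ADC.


Dynamic range from full-scale to LSB:
V_min = V_max / 2^bits = 11.38 / 2^24
DR = 20 * log10(V_max / V_min)
   = 20 * log10(2^24)
   = 20 * 24 * log10(2)
   = 144.49 dB

144.49 dB


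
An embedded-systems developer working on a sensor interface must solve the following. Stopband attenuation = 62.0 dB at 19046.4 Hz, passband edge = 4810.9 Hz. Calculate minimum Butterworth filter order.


Butterworth filter order formula:
n = log10(10^(A/10) - 1) / (2 * log10(f_stop/f_pass))
10^(62.0/10) - 1 = 1584892.1925
f_stop/f_pass = 19046.4 / 4810.9 = 3.959
n = 5.1875 -> ceil = 6

6


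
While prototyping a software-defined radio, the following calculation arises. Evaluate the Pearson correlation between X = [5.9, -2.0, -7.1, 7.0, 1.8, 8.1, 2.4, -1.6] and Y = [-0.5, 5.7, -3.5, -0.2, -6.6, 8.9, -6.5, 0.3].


Pearson correlation coefficient (population):
r = cov(X,Y) / (std(X) * std(Y))
Mean X = 1.8125, Mean Y = -0.3
Cov(X,Y) = 7.1975
Std(X) = 4.861954, Std(Y) = 5.116395
r = 0.2893

0.2893


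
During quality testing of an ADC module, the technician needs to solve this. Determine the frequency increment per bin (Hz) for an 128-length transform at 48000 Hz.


DFT frequency resolution:
df = fs / N
   = 48000 / 128
   = 375.0 Hz

375.0 Hz


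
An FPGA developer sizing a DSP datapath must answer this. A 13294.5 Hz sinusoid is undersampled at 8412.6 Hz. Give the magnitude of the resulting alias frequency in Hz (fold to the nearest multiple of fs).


Compute the nearest integer multiple of fs to the signal:
n = round(13294.5 / 8412.6) = 2
f_alias = |13294.5 - 2 * 8412.6|
        = |13294.5 - 16825.2|
        = 3530.7 Hz

3530.7


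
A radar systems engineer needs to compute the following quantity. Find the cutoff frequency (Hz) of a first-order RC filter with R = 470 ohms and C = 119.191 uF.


Cutoff frequency of a first-order RC filter:
fc = 1 / (2 * pi * R * C)
C = 119.191 uF = 0.000119191 F
fc = 1 / (2 * pi * 470 * 0.000119191)
   = 1 / 0.35198259577558
   = 2.84105 Hz

2.84105 Hz


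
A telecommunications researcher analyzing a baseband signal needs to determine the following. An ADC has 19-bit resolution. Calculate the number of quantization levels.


Number of quantization levels = 2^N
= 2^19
= 524288

524288


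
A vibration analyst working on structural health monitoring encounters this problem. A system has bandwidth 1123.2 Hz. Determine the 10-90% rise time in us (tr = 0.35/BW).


Rise time from bandwidth relationship:
tr = 0.35 / BW
   = 0.35 / 1123.2
   = 0.0003116096866 s
   = 311.6097 us

311.6097 us


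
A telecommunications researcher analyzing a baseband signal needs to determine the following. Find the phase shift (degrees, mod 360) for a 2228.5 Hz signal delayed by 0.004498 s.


Phase shift from frequency and time delay:
phi = 360 * f * t_delay
    = 360 * 2228.5 * 0.004498
    = 3608.57 degrees
    mod 360 = 8.57 degrees

8.57 degrees


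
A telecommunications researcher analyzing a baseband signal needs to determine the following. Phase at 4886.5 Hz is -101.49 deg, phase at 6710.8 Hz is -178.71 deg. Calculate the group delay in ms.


Group delay from phase difference:
tau = -d(phi)/d(omega)
d(phi) = -77.22 deg = -1.347743 rad
d(omega) = 2*pi*(6710.8 - 4886.5) = 11462.415 rad/s
tau = -(-1.347743) / 11462.415
    = 0.1176 ms

0.1176 ms


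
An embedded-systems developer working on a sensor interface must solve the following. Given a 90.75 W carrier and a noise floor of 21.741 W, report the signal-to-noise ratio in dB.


SNR in decibels:
SNR = 10 * log10(Ps / Pn)
    = 10 * log10(90.75 / 21.741)
    = 10 * log10(4.1741)
    = 10 * 0.6206
    = 6.21 dB

6.21 dB


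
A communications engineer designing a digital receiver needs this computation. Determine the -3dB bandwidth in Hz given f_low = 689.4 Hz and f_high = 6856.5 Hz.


Bandwidth is the difference of -3dB frequencies:
BW = f_high - f_low
   = 6856.5 - 689.4
   = 6167.1 Hz

6167.1 Hz


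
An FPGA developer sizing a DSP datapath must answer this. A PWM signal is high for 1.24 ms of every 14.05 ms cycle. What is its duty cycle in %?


Duty cycle as a percentage:
DC = (t_on / T) * 100
   = (1.24 / 14.05) * 100
   = 0.088256 * 100
   = 8.83 %

8.83 %


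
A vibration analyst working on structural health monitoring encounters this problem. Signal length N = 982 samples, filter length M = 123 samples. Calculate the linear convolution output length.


Linear convolution output length:
L = N + M - 1
  = 982 + 123 - 1
  = 1104 samples

1104


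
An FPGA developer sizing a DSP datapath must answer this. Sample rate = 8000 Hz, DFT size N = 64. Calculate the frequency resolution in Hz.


DFT frequency resolution:
df = fs / N
   = 8000 / 64
   = 125.0 Hz

125.0 Hz


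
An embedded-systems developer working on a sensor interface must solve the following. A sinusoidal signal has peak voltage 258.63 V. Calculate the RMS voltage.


RMS voltage for a sinusoidal waveform:
V_rms = V_peak / sqrt(2)
      = 258.63 / 1.414214
      = 182.879 V

182.879 V


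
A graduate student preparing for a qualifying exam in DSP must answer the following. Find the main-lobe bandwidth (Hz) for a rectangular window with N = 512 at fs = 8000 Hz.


Main lobe width for a rectangular window:
Width = 2 * fs / N
      = 2 * 8000 / 512
      = 16000 / 512
      = 31.25 Hz

31.25 Hz


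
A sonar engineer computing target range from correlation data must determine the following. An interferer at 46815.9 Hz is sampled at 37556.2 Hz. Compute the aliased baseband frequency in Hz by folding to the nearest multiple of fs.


Compute the nearest integer multiple of fs to the signal:
n = round(46815.9 / 37556.2) = 1
f_alias = |46815.9 - 1 * 37556.2|
        = |46815.9 - 37556.2|
        = 9259.7 Hz

9259.7


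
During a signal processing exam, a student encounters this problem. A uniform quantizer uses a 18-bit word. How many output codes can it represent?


Number of quantization levels = 2^N
= 2^18
= 262144

262144


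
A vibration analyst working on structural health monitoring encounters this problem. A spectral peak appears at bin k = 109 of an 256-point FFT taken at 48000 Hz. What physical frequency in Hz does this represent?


Frequency of DFT bin k:
f_k = k * fs / N
    = 109 * 48000 / 256
    = 5232000 / 256
    = 20437.5 Hz

20437.5 Hz


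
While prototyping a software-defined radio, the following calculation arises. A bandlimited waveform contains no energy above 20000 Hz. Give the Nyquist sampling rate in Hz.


The Nyquist rate is twice the maximum frequency component.
fs_min = 2 * fmax
      = 2 * 20000
      = 40000 Hz

40000


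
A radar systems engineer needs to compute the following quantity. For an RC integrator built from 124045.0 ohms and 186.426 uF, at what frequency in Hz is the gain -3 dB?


Cutoff frequency of a first-order RC filter:
fc = 1 / (2 * pi * R * C)
C = 186.426 uF = 0.000186426 F
fc = 1 / (2 * pi * 124045.0 * 0.000186426)
   = 1 / 145.29999961514
   = 0.006882 Hz

0.006882 Hz


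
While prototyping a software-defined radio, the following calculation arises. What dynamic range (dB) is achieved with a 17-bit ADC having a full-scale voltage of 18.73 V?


Dynamic range from full-scale to LSB:
V_min = V_max / 2^bits = 18.73 / 2^17
DR = 20 * log10(V_max / V_min)
   = 20 * log10(2^17)
   = 20 * 17 * log10(2)
   = 102.35 dB

102.35 dB


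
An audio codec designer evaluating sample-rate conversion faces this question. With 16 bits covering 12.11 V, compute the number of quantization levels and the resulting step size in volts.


Step 1 — number of quantization levels:
L = 2^N = 2^16 = 65536

Step 2 — LSB step size:
delta = Vfs / L
      = 12.11 / 65536
      = 0.00018478 V

Levels = 65536; step size = 0.00018478 V


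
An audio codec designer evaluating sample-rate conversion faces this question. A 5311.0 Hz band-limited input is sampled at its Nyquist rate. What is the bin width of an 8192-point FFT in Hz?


Step 1 — Nyquist sampling rate:
fs = 2 * fmax = 2 * 5311.0 = 10622.0 Hz

Step 2 — DFT bin spacing:
df = fs / N = 10622.0 / 8192 = 1.2966 Hz

1.2966 Hz


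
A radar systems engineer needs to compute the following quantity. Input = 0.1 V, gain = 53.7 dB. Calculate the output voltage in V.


Output voltage from dB gain:
V_out = V_in * 10^(gain_dB / 20)
      = 0.1 * 10^(53.7 / 20)
      = 0.1 * 484.172368
      = 48.4172 V

48.4172 V


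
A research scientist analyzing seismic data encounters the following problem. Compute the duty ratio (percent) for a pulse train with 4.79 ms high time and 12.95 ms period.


Duty cycle as a percentage:
DC = (t_on / T) * 100
   = (4.79 / 12.95) * 100
   = 0.369884 * 100
   = 36.99 %

36.99 %


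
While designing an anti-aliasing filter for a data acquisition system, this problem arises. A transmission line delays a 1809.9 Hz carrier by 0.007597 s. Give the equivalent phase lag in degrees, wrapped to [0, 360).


Phase shift from frequency and time delay:
phi = 360 * f * t_delay
    = 360 * 1809.9 * 0.007597
    = 4949.93 degrees
    mod 360 = 269.93 degrees

269.93 degrees


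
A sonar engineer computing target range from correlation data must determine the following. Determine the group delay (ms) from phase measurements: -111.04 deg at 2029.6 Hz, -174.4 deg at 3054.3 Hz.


Group delay from phase difference:
tau = -d(phi)/d(omega)
d(phi) = -63.36 deg = -1.105841 rad
d(omega) = 2*pi*(3054.3 - 2029.6) = 6438.38 rad/s
tau = -(-1.105841) / 6438.38
    = 0.1718 ms

0.1718 ms


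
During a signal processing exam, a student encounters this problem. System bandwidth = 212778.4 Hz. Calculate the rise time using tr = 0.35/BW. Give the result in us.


Rise time from bandwidth relationship:
tr = 0.35 / BW
   = 0.35 / 212778.4
   = 1.644903806e-06 s
   = 1.6449 us

1.6449 us


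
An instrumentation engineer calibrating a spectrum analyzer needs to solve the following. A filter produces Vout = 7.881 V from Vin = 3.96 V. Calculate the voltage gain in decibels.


Voltage gain in dB:
G = 20 * log10(Vout / Vin)
  = 20 * log10(7.881 / 3.96)
  = 20 * log10(1.990152)
  = 20 * 0.298886
  = 5.98 dB

5.98 dB


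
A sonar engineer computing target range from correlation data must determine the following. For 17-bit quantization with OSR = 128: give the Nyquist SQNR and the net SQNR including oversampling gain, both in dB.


Step 1 — baseline SQNR at Nyquist:
SQNR_base = 6.02*N + 1.76
          = 6.02*17 + 1.76
          = 104.1 dB

Step 2 — oversampling processing gain:
G = 10*log10(OSR) = 10*log10(128) = 21.07 dB

Step 3 — total:
SQNR_total = 104.1 + 21.07 = 125.17 dB

Base SQNR = 104.1 dB; oversampled SQNR = 125.17 dB


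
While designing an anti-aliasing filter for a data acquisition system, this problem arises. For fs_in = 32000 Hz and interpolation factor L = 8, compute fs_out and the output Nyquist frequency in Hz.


Step 1 — output sample rate after interpolation by L:
fs_out = L * fs_in = 8 * 32000 = 256000 Hz

Step 2 — Nyquist frequency of the output stream:
f_Nyq = fs_out / 2 = 256000 / 2 = 128000.0 Hz

fs_out = 256000 Hz; f_Nyquist = 128000.0 Hz


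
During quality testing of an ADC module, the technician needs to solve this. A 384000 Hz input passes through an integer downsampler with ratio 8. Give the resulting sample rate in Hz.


Decimation reduces the sample rate:
fs_out = fs_in / M
       = 384000 / 8
       = 48000.0 Hz

48000.0 Hz


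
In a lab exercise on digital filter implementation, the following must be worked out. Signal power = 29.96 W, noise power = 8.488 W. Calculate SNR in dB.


SNR in decibels:
SNR = 10 * log10(Ps / Pn)
    = 10 * log10(29.96 / 8.488)
    = 10 * log10(3.5297)
    = 10 * 0.5477
    = 5.48 dB

5.48 dB


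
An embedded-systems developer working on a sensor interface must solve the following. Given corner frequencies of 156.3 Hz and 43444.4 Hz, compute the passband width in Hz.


Bandwidth is the difference of -3dB frequencies:
BW = f_high - f_low
   = 43444.4 - 156.3
   = 43288.1 Hz

43288.1 Hz


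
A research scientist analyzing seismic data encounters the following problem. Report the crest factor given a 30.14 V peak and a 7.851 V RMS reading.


Crest factor is the ratio of peak to RMS:
CF = V_peak / V_rms
   = 30.14 / 7.851
   = 3.839

3.839


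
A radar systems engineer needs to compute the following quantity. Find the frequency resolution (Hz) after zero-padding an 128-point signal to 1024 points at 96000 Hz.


Frequency resolution after zero-padding:
N_padded = 128 * 8 = 1024
df = fs / N_padded
   = 96000 / 1024
   = 93.75 Hz

93.75 Hz


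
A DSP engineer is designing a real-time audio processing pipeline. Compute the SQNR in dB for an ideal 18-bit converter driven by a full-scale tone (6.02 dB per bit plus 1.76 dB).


Theoretical SNR for a full-scale sinusoid:
SNR = 6.02 * N + 1.76
    = 6.02 * 18 + 1.76
    = 108.36 + 1.76
    = 110.12 dB

110.12 dB


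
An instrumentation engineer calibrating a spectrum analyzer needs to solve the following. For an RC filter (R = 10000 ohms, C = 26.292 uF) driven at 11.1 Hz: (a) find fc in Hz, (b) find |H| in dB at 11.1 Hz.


Step 1 — cutoff frequency:
fc = 1 / (2*pi*R*C)
C = 26.292 uF = 2.6292e-05 F
fc = 1 / (2*pi*10000*2.6292e-05)
   = 0.605336 Hz

Step 2 — magnitude at f = 11.1 Hz:
|H(f)| = 1 / sqrt(1 + (f/fc)^2)
f/fc = 11.1 / 0.605336 = 18.336924
|H| = 1 / sqrt(1 + 336.242782) = 0.0544539
|H|_dB = 20*log10(0.0544539) = -25.28 dB

fc = 0.605336 Hz; |H(11.1 Hz)| = -25.28 dB


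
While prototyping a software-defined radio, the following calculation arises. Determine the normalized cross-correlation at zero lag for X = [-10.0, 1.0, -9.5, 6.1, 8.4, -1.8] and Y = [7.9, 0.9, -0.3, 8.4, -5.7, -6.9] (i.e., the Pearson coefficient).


Pearson correlation coefficient (population):
r = cov(X,Y) / (std(X) * std(Y))
Mean X = -0.9667, Mean Y = 0.7167
Cov(X,Y) = -9.218889
Std(X) = 7.031516, Std(Y) = 5.92858
r = -0.2211

-0.2211


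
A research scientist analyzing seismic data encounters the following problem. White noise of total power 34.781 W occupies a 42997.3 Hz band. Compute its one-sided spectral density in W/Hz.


Power spectral density:
PSD = P / BW
    = 34.781 / 42997.3
    = 0.00080891 W/Hz

0.00080891 W/Hz


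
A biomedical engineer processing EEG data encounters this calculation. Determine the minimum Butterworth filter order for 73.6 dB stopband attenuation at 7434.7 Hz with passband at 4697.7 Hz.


Butterworth filter order formula:
n = log10(10^(A/10) - 1) / (2 * log10(f_stop/f_pass))
10^(73.6/10) - 1 = 22908675.5277
f_stop/f_pass = 7434.7 / 4697.7 = 1.5826
n = 18.4574 -> ceil = 19

19


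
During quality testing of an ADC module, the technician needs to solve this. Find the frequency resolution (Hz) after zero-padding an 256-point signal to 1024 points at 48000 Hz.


Frequency resolution after zero-padding:
N_padded = 256 * 4 = 1024
df = fs / N_padded
   = 48000 / 1024
   = 46.875 Hz

46.875 Hz


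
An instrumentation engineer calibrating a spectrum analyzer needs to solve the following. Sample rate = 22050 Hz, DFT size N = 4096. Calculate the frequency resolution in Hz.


DFT frequency resolution:
df = fs / N
   = 22050 / 4096
   = 5.3833 Hz

5.3833 Hz


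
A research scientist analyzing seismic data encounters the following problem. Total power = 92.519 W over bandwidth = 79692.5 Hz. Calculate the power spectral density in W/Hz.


Power spectral density:
PSD = P / BW
    = 92.519 / 79692.5
    = 0.00116095 W/Hz

0.00116095 W/Hz


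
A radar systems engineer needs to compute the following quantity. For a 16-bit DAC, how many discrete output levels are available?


Number of quantization levels = 2^N
= 2^16
= 65536

65536


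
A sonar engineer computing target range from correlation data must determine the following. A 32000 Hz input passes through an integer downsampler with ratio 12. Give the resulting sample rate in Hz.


Decimation reduces the sample rate:
fs_out = fs_in / M
       = 32000 / 12
       = 2666.6667 Hz

2666.6667 Hz


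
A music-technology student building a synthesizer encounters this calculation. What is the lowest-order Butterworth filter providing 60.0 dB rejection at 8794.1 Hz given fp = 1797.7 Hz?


Butterworth filter order formula:
n = log10(10^(A/10) - 1) / (2 * log10(f_stop/f_pass))
10^(60.0/10) - 1 = 999999.0
f_stop/f_pass = 8794.1 / 1797.7 = 4.8919
n = 4.3511 -> ceil = 5

5


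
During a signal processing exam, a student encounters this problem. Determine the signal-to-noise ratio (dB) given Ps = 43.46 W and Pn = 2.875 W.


SNR in decibels:
SNR = 10 * log10(Ps / Pn)
    = 10 * log10(43.46 / 2.875)
    = 10 * log10(15.1165)
    = 10 * 1.1795
    = 11.79 dB

11.79 dB


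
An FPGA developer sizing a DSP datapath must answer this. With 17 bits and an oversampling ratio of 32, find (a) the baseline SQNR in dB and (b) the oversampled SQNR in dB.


Step 1 — baseline SQNR at Nyquist:
SQNR_base = 6.02*N + 1.76
          = 6.02*17 + 1.76
          = 104.1 dB

Step 2 — oversampling processing gain:
G = 10*log10(OSR) = 10*log10(32) = 15.05 dB

Step 3 — total:
SQNR_total = 104.1 + 15.05 = 119.15 dB

Base SQNR = 104.1 dB; oversampled SQNR = 119.15 dB


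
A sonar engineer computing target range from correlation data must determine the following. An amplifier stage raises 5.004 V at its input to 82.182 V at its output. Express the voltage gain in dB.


Voltage gain in dB:
G = 20 * log10(Vout / Vin)
  = 20 * log10(82.182 / 5.004)
  = 20 * log10(16.423261)
  = 20 * 1.215459
  = 24.31 dB

24.31 dB


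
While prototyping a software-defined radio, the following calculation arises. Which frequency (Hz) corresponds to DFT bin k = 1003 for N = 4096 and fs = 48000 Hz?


Frequency of DFT bin k:
f_k = k * fs / N
    = 1003 * 48000 / 4096
    = 48144000 / 4096
    = 11753.906 Hz

11753.906 Hz


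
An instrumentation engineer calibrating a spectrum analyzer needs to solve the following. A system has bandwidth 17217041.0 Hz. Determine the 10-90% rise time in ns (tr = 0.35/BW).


Rise time from bandwidth relationship:
tr = 0.35 / BW
   = 0.35 / 17217041.0
   = 2.032869644e-08 s
   = 20.3287 ns

20.3287 ns


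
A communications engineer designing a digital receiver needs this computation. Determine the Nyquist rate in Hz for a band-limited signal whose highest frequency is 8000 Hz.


The Nyquist rate is twice the maximum frequency component.
fs_min = 2 * fmax
      = 2 * 8000
      = 16000 Hz

16000


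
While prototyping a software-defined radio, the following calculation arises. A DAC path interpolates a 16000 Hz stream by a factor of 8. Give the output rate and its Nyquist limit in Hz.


Step 1 — output sample rate after interpolation by L:
fs_out = L * fs_in = 8 * 16000 = 128000 Hz

Step 2 — Nyquist frequency of the output stream:
f_Nyq = fs_out / 2 = 128000 / 2 = 64000.0 Hz

fs_out = 128000 Hz; f_Nyquist = 64000.0 Hz


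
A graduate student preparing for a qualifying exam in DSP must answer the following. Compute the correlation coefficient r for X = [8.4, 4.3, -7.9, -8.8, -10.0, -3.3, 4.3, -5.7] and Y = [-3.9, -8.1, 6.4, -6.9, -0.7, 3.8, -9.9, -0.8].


Pearson correlation coefficient (population):
r = cov(X,Y) / (std(X) * std(Y))
Mean X = -2.3375, Mean Y = -2.5125
Cov(X,Y) = -18.495469
Std(X) = 6.586527, Std(Y) = 5.390602
r = -0.5209

-0.5209


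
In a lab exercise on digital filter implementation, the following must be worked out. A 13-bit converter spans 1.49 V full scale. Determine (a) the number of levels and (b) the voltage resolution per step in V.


Step 1 — number of quantization levels:
L = 2^N = 2^13 = 8192

Step 2 — LSB step size:
delta = Vfs / L
      = 1.49 / 8192
      = 0.00018188 V

Levels = 8192; step size = 0.00018188 V


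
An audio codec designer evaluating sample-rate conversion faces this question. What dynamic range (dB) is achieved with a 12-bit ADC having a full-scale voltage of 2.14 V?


Dynamic range from full-scale to LSB:
V_min = V_max / 2^bits = 2.14 / 2^12
DR = 20 * log10(V_max / V_min)
   = 20 * log10(2^12)
   = 20 * 12 * log10(2)
   = 72.25 dB

72.25 dB


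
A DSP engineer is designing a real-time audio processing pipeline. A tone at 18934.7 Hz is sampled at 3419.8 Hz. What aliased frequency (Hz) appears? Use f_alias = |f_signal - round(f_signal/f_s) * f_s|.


Compute the nearest integer multiple of fs to the signal:
n = round(18934.7 / 3419.8) = 6
f_alias = |18934.7 - 6 * 3419.8|
        = |18934.7 - 20518.8|
        = 1584.1 Hz

1584.1


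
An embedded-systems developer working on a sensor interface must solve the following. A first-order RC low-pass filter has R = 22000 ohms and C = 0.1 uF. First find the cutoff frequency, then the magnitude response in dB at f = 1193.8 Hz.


Step 1 — cutoff frequency:
fc = 1 / (2*pi*R*C)
C = 0.1 uF = 1e-07 F
fc = 1 / (2*pi*22000*1e-07)
   = 72.3432 Hz

Step 2 — magnitude at f = 1193.8 Hz:
|H(f)| = 1 / sqrt(1 + (f/fc)^2)
f/fc = 1193.8 / 72.3432 = 16.501897
|H| = 1 / sqrt(1 + 272.312605) = 0.0604881
|H|_dB = 20*log10(0.0604881) = -24.37 dB

fc = 72.3432 Hz; |H(1193.8 Hz)| = -24.37 dB


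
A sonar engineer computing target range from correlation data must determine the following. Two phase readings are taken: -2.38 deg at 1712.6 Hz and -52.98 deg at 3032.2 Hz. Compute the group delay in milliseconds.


Group delay from phase difference:
tau = -d(phi)/d(omega)
d(phi) = -50.6 deg = -0.883137 rad
d(omega) = 2*pi*(3032.2 - 1712.6) = 8291.2913 rad/s
tau = -(-0.883137) / 8291.2913
    = 0.1065 ms

0.1065 ms


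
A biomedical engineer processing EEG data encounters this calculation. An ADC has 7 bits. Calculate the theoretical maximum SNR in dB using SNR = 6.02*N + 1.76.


Theoretical SNR for a full-scale sinusoid:
SNR = 6.02 * N + 1.76
    = 6.02 * 7 + 1.76
    = 42.14 + 1.76
    = 43.9 dB

43.9 dB


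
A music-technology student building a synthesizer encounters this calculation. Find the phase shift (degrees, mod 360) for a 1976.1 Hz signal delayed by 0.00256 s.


Phase shift from frequency and time delay:
phi = 360 * f * t_delay
    = 360 * 1976.1 * 0.00256
    = 1821.17 degrees
    mod 360 = 21.17 degrees

21.17 degrees


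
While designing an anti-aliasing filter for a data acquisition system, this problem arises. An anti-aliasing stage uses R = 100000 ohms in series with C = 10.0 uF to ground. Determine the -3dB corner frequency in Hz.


Cutoff frequency of a first-order RC filter:
fc = 1 / (2 * pi * R * C)
C = 10.0 uF = 1e-05 F
fc = 1 / (2 * pi * 100000 * 1e-05)
   = 1 / 6.2831853071796
   = 0.159155 Hz

0.159155 Hz


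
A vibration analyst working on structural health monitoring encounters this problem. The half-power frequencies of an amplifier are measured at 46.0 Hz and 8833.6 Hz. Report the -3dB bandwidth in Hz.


Bandwidth is the difference of -3dB frequencies:
BW = f_high - f_low
   = 8833.6 - 46.0
   = 8787.6 Hz

8787.6 Hz


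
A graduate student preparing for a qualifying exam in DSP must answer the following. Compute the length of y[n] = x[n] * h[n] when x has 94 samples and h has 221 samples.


Linear convolution output length:
L = N + M - 1
  = 94 + 221 - 1
  = 314 samples

314


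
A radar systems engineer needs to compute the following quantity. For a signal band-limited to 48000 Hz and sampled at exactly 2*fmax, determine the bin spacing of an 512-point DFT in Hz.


Step 1 — Nyquist sampling rate:
fs = 2 * fmax = 2 * 48000 = 96000 Hz

Step 2 — DFT bin spacing:
df = fs / N = 96000 / 512 = 187.5 Hz

187.5 Hz


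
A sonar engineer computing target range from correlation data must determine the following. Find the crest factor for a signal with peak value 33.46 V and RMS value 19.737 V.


Crest factor is the ratio of peak to RMS:
CF = V_peak / V_rms
   = 33.46 / 19.737
   = 1.6953

1.6953


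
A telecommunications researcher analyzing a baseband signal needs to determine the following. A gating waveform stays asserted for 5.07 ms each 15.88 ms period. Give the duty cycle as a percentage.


Duty cycle as a percentage:
DC = (t_on / T) * 100
   = (5.07 / 15.88) * 100
   = 0.31927 * 100
   = 31.93 %

31.93 %


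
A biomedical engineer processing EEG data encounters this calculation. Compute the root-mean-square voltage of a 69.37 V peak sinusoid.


RMS voltage for a sinusoidal waveform:
V_rms = V_peak / sqrt(2)
      = 69.37 / 1.414214
      = 49.052 V

49.052 V


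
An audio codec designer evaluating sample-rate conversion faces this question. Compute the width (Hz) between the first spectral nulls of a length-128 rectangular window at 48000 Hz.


Main lobe width for a rectangular window:
Width = 2 * fs / N
      = 2 * 48000 / 128
      = 96000 / 128
      = 750.0 Hz

750.0 Hz


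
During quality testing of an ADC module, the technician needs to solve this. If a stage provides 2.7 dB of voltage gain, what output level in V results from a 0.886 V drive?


Output voltage from dB gain:
V_out = V_in * 10^(gain_dB / 20)
      = 0.886 * 10^(2.7 / 20)
      = 0.886 * 1.364583
      = 1.209 V

1.209 V


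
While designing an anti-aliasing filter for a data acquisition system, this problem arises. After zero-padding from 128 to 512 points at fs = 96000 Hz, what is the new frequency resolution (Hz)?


Frequency resolution after zero-padding:
N_padded = 128 * 4 = 512
df = fs / N_padded
   = 96000 / 512
   = 187.5 Hz

187.5 Hz


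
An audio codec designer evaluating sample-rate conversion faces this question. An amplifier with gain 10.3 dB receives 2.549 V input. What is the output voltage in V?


Output voltage from dB gain:
V_out = V_in * 10^(gain_dB / 20)
      = 2.549 * 10^(10.3 / 20)
      = 2.549 * 3.273407
      = 8.3439 V

8.3439 V


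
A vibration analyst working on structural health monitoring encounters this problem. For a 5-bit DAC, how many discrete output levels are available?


Number of quantization levels = 2^N
= 2^5
= 32

32


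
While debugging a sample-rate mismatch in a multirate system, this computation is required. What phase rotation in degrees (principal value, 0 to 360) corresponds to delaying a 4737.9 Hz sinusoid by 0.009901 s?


Phase shift from frequency and time delay:
phi = 360 * f * t_delay
    = 360 * 4737.9 * 0.009901
    = 16887.58 degrees
    mod 360 = 327.58 degrees

327.58 degrees


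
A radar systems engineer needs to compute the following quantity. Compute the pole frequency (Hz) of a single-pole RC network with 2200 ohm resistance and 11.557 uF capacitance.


Cutoff frequency of a first-order RC filter:
fc = 1 / (2 * pi * R * C)
C = 11.557 uF = 1.1557e-05 F
fc = 1 / (2 * pi * 2200 * 1.1557e-05)
   = 1 / 0.15975249970916
   = 6.259683 Hz

6.259683 Hz


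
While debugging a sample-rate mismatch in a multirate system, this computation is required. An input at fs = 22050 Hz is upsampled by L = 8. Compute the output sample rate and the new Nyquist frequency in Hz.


Step 1 — output sample rate after interpolation by L:
fs_out = L * fs_in = 8 * 22050 = 176400 Hz

Step 2 — Nyquist frequency of the output stream:
f_Nyq = fs_out / 2 = 176400 / 2 = 88200.0 Hz

fs_out = 176400 Hz; f_Nyquist = 88200.0 Hz


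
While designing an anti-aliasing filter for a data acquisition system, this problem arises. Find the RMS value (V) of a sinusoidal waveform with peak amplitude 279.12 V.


RMS voltage for a sinusoidal waveform:
V_rms = V_peak / sqrt(2)
      = 279.12 / 1.414214
      = 197.368 V

197.368 V


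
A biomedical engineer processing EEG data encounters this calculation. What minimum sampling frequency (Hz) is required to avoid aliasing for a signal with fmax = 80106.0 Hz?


The Nyquist rate is twice the maximum frequency component.
fs_min = 2 * fmax
      = 2 * 80106.0
      = 160212.0 Hz

160212.0


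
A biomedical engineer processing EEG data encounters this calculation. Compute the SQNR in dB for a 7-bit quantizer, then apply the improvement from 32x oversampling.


Step 1 — baseline SQNR at Nyquist:
SQNR_base = 6.02*N + 1.76
          = 6.02*7 + 1.76
          = 43.9 dB

Step 2 — oversampling processing gain:
G = 10*log10(OSR) = 10*log10(32) = 15.05 dB

Step 3 — total:
SQNR_total = 43.9 + 15.05 = 58.95 dB

Base SQNR = 43.9 dB; oversampled SQNR = 58.95 dB


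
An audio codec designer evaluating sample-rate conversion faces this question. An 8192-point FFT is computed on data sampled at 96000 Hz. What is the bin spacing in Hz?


DFT frequency resolution:
df = fs / N
   = 96000 / 8192
   = 11.7188 Hz

11.7188 Hz


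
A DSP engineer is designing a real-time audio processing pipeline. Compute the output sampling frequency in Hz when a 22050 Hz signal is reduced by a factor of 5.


Decimation reduces the sample rate:
fs_out = fs_in / M
       = 22050 / 5
       = 4410.0 Hz

4410.0 Hz


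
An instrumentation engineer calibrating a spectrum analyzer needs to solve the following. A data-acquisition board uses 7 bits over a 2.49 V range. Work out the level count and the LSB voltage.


Step 1 — number of quantization levels:
L = 2^N = 2^7 = 128

Step 2 — LSB step size:
delta = Vfs / L
      = 2.49 / 128
      = 0.01945313 V

Levels = 128; step size = 0.01945313 V


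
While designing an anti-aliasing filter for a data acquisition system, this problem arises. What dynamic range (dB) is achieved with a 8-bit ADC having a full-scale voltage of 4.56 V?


Dynamic range from full-scale to LSB:
V_min = V_max / 2^bits = 4.56 / 2^8
DR = 20 * log10(V_max / V_min)
   = 20 * log10(2^8)
   = 20 * 8 * log10(2)
   = 48.16 dB

48.16 dB


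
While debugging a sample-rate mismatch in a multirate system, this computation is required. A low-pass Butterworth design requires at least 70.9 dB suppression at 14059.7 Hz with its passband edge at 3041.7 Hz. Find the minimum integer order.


Butterworth filter order formula:
n = log10(10^(A/10) - 1) / (2 * log10(f_stop/f_pass))
10^(70.9/10) - 1 = 12302686.7081
f_stop/f_pass = 14059.7 / 3041.7 = 4.6223
n = 5.332 -> ceil = 6

6
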